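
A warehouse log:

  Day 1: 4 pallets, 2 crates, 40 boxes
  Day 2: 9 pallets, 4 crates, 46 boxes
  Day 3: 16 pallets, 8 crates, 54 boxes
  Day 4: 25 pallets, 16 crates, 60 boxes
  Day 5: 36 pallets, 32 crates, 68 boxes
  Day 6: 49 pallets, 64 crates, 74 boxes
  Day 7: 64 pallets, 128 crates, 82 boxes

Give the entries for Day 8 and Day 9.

Pallets: perfect squares: 2², 3², 4², …, so 4, 9, 16, 25, 36, 49, 64 → 81 → 100.
Crates: 2, 4, 8, 16, 32, 64, 128 → 256 → 512 (×2 each step).
Boxes: 40, 46, 54, 60, 68, 74, 82 → 88 → 96 (alternating steps +6, +8, +6, +8, …).
So the next two rows are 81 pallets, 256 crates, 88 boxes and 100 pallets, 512 crates, 96 boxes.

81 pallets, 256 crates, 88 boxes; 100 pallets, 512 crates, 96 boxes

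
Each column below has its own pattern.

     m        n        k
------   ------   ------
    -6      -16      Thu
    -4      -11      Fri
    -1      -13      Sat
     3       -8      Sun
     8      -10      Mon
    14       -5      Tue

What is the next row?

Column m: -6, -4, -1, 3, 8, 14 → 21 (differences are 2, 3, 4, … (increasing by 1 each time)).
For the column n, alternating steps +5, −2, +5, −2, …: -16, -11, -13, -8, -10, -5 → -7.
Column k: runs through the weekdays Mon→Sun, so Thu, Fri, Sat, Sun, Mon, Tue → Wed.
So the next row is 21  -7  Wed.

21  -7  Wed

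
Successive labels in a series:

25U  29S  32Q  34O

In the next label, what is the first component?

First component goes 25, 29, 32, 34 → 35 (differences are 4, 3, 2, … (decreasing by 1 each time)).

35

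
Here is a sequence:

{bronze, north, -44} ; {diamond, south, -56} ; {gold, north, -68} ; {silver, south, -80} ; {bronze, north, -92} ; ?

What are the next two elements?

{diamond, south, -104}, {gold, north, -116}

For the rank, repeats bronze → diamond → gold → silver: bronze, diamond, gold, silver, bronze → diamond → gold.
For the direction, alternates north ↔ south: north, south, north, south, north → south → north.
Third value — −12 each step: -44, -56, -68, -80, -92 → -104 → -116.
So the next two elements are {diamond, south, -104} and {gold, north, -116}.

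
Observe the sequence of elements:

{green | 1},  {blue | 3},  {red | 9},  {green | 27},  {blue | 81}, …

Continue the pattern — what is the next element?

{red | 243}

Colour: green, blue, red, green, blue → red (repeats green → blue → red).
Second part: 1, 3, 9, 27, 81 → 243 (×3 each step).
Combining the parts gives {red | 243}.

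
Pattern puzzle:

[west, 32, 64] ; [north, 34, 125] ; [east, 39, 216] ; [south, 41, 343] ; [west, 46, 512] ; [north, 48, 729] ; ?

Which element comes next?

[east, 53, 1000]

For the direction, repeats west → north → east → south: west, north, east, south, west, north → east.
Second entry: 32, 34, 39, 41, 46, 48 → 53 (alternating steps +2, +5, +2, +5, …).
Third entry: perfect cubes: 4³, 5³, 6³, …, so 64, 125, 216, 343, 512, 729 → 1000.
Combining the parts gives [east, 53, 1000].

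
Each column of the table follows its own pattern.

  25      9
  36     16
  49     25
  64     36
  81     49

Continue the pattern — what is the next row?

100  64

First component: perfect squares: 5², 6², 7², …; 25, 36, 49, 64, 81 → 100.
Second component: perfect squares: 3², 4², 5², …; 9, 16, 25, 36, 49 → 64.
So the next row is 100  64.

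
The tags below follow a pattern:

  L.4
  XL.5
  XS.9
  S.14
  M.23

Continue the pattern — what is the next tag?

L.37

Size: runs through clothing sizes XS→XL; L, XL, XS, S, M → L.
Second component — each term is the sum of the two before it: 4, 5, 9, 14, 23 → 37.
Combining the parts gives L.37.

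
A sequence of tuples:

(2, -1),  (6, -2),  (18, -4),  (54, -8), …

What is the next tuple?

(162, -16)

First slot goes 2, 6, 18, 54 → 162 (×3 each step).
For the second slot, ×2 each step: -1, -2, -4, -8 → -16.
So the next tuple is (162, -16).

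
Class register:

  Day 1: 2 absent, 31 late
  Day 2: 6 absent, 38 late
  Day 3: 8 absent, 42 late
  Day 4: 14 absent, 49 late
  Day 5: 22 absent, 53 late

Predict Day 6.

36 absent, 60 late

For the absent, each term is the sum of the two before it: 2, 6, 8, 14, 22 → 36.
Late goes 31, 38, 42, 49, 53 → 60 (alternating steps +7, +4, +7, +4, …).
Combining the parts gives 36 absent, 60 late.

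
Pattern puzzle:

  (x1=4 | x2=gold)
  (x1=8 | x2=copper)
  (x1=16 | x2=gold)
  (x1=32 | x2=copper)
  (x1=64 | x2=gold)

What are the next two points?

(x1=128 | x2=copper), (x1=256 | x2=gold)

X1: ×2 each step, so 4, 8, 16, 32, 64 → 128 → 256.
X2 — alternates gold ↔ copper: gold, copper, gold, copper, gold → copper → gold.
So the next two points are (x1=128 | x2=copper) and (x1=256 | x2=gold).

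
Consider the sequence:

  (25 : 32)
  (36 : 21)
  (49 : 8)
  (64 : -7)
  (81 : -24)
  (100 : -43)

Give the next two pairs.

For the first part, perfect squares: 5², 6², 7², …: 25, 36, 49, 64, 81, 100 → 121 → 144.
Second part: together with the first part always sums to 57, so 32, 21, 8, -7, -24, -43 → -64 → -87.
So the next two pairs are (121 : -64) and (144 : -87).

(121 : -64), (144 : -87)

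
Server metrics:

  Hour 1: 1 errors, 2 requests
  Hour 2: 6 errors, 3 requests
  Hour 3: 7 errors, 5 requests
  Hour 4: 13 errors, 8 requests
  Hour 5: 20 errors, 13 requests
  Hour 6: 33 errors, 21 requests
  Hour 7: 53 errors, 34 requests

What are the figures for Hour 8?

Errors — each term is the sum of the two before it: 1, 6, 7, 13, 20, 33, 53 → 86.
Requests: each term is the sum of the two before it, so 2, 3, 5, 8, 13, 21, 34 → 55.
Putting it together: 86 errors, 55 requests.

86 errors, 55 requests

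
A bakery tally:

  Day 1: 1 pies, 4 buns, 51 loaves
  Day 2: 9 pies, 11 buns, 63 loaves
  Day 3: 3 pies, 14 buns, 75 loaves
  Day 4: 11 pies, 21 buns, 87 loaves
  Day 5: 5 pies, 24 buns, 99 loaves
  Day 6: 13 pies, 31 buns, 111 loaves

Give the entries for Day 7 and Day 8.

7 pies, 34 buns, 123 loaves; 15 pies, 41 buns, 135 loaves

Pies: alternating steps +8, −6, +8, −6, …, so 1, 9, 3, 11, 5, 13 → 7 → 15.
For the buns, alternating steps +7, +3, +7, +3, …: 4, 11, 14, 21, 24, 31 → 34 → 41.
Loaves: +12 each step; 51, 63, 75, 87, 99, 111 → 123 → 135.
Putting the parts together: 7 pies, 34 buns, 123 loaves and then 15 pies, 41 buns, 135 loaves.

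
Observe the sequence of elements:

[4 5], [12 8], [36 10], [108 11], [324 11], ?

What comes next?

First slot: 4, 12, 36, 108, 324 → 972 (×3 each step).
For the second slot, differences are 3, 2, 1, … (decreasing by 1 each time): 5, 8, 10, 11, 11 → 10.
Combining the parts gives [972 10].

[972 10]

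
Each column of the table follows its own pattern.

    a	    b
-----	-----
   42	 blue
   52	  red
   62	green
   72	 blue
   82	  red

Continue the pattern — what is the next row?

Column a goes 42, 52, 62, 72, 82 → 92 (+10 each step).
Column b: blue, red, green, blue, red → green (repeats blue → red → green).
So the next row is 92  green.

92  green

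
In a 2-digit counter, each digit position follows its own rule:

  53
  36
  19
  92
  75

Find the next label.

58

First digit — −2 each step, mod 10: 5, 3, 1, 9, 7 → 5.
Second digit: 3, 6, 9, 2, 5 → 8 (+3 each step, mod 10).
Putting it together: 58.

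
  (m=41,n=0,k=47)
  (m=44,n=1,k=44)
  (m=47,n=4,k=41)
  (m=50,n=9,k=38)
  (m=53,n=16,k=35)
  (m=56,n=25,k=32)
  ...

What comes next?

M: +3 each step, so 41, 44, 47, 50, 53, 56 → 59.
N goes 0, 1, 4, 9, 16, 25 → 36 (differences are 1, 3, 5, … (increasing by 2 each time)).
K — −3 each step: 47, 44, 41, 38, 35, 32 → 29.
Combining the parts gives (m=59,n=36,k=29).

(m=59,n=36,k=29)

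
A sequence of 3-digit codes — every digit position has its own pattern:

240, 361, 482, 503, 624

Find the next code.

745

For the first digit, +1 each step, mod 10: 2, 3, 4, 5, 6 → 7.
Second digit: +2 each step, mod 10; 4, 6, 8, 0, 2 → 4.
Third digit — +1 each step, mod 10: 0, 1, 2, 3, 4 → 5.
Combining the parts gives 745.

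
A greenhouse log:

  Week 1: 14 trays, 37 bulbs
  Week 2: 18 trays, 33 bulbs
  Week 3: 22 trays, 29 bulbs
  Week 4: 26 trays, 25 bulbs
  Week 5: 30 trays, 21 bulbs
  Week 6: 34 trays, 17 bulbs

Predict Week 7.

38 trays, 13 bulbs

For the trays, +4 each step: 14, 18, 22, 26, 30, 34 → 38.
Bulbs goes 37, 33, 29, 25, 21, 17 → 13 (together with the trays always sums to 51).
So the next row is 38 trays, 13 bulbs.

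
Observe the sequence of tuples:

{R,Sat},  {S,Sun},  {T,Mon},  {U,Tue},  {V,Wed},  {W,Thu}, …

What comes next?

{X,Fri}

Letter goes R, S, T, U, V, W → X (letters move forward 1 place in the alphabet).
Day goes Sat, Sun, Mon, Tue, Wed, Thu → Fri (runs through the weekdays Mon→Sun).
Combining the parts gives {X,Fri}.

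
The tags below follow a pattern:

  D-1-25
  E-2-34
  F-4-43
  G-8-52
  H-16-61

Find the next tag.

Letter: letters move forward 1 place in the alphabet; D, E, F, G, H → I.
Second component: ×2 each step; 1, 2, 4, 8, 16 → 32.
For the third component, +9 each step: 25, 34, 43, 52, 61 → 70.
Combining the parts gives I-32-70.

I-32-70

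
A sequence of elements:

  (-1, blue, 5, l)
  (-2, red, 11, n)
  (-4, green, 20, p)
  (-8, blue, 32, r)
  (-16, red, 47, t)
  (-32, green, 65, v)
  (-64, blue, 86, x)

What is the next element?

(-128, red, 110, z)

First value goes -1, -2, -4, -8, -16, -32, -64 → -128 (×2 each step).
Colour goes blue, red, green, blue, red, green, blue → red (repeats blue → red → green).
Third value: differences are 6, 9, 12, … (increasing by 3 each time); 5, 11, 20, 32, 47, 65, 86 → 110.
Letter: l, n, p, r, t, v, x → z (letters move forward 2 places in the alphabet).
Putting it together: (-128, red, 110, z).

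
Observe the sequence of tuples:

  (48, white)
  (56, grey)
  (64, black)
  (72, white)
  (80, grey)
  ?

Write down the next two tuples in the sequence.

(88, black), (96, white)

First value — +8 each step: 48, 56, 64, 72, 80 → 88 → 96.
Shade: repeats white → grey → black, so white, grey, black, white, grey → black → white.
So the next two tuples are (88, black) and (96, white).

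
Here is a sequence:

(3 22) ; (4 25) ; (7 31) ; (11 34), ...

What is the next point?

(18 40)

First coordinate — each term is the sum of the two before it: 3, 4, 7, 11 → 18.
Second coordinate: alternating steps +3, +6, +3, +6, …; 22, 25, 31, 34 → 40.
So the next point is (18 40).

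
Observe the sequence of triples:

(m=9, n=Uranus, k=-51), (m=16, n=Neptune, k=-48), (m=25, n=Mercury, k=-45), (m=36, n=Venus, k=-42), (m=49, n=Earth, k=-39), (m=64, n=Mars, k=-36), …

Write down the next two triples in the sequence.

(m=81, n=Jupiter, k=-33), (m=100, n=Saturn, k=-30)

M: 9, 16, 25, 36, 49, 64 → 81 → 100 (perfect squares: 3², 4², 5², …).
N — runs through the planets Mercury→Neptune: Uranus, Neptune, Mercury, Venus, Earth, Mars → Jupiter → Saturn.
K: -51, -48, -45, -42, -39, -36 → -33 → -30 (+3 each step).
So the next two triples are (m=81, n=Jupiter, k=-33) and (m=100, n=Saturn, k=-30).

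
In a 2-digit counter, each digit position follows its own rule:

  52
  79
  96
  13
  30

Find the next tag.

First digit: +2 each step, mod 10; 5, 7, 9, 1, 3 → 5.
Second digit goes 2, 9, 6, 3, 0 → 7 (−3 each step, mod 10).
Combining the parts gives 57.

57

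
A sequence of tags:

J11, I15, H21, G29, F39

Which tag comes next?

Letter: letters move back 1 place in the alphabet; J, I, H, G, F → E.
Second component: differences are 4, 6, 8, … (increasing by 2 each time); 11, 15, 21, 29, 39 → 51.
Putting it together: E51.

E51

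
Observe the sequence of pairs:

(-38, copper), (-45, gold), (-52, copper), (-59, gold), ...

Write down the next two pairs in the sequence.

(-66, copper), (-73, gold)

First component: −7 each step; -38, -45, -52, -59 → -66 → -73.
Metal — alternates copper ↔ gold: copper, gold, copper, gold → copper → gold.
Putting the parts together: (-66, copper) and then (-73, gold).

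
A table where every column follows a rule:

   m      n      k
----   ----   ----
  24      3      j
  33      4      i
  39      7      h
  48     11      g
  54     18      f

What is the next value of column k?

Column m goes 24, 33, 39, 48, 54 → 63 (alternating steps +9, +6, +9, +6, …).
Column n: 3, 4, 7, 11, 18 → 29 (each term is the sum of the two before it).
Column k — letters move back 1 place in the alphabet: j, i, h, g, f → e.

e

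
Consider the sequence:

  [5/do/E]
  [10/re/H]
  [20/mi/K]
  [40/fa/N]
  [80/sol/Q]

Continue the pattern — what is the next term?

[160/la/T]

For the first value, ×2 each step: 5, 10, 20, 40, 80 → 160.
Note — runs through the solfège scale do→ti: do, re, mi, fa, sol → la.
Letter: letters move forward 3 places in the alphabet; E, H, K, N, Q → T.
Putting it together: [160/la/T].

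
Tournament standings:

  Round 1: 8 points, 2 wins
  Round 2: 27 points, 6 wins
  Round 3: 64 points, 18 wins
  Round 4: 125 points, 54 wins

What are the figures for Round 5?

Points — perfect cubes: 2³, 3³, 4³, …: 8, 27, 64, 125 → 216.
Wins: ×3 each step; 2, 6, 18, 54 → 162.
Putting it together: 216 points, 162 wins.

216 points, 162 wins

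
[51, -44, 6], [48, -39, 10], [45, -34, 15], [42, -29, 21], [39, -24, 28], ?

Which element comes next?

First coordinate goes 51, 48, 45, 42, 39 → 36 (−3 each step).
Second coordinate: +5 each step; -44, -39, -34, -29, -24 → -19.
Third coordinate — differences are 4, 5, 6, … (increasing by 1 each time): 6, 10, 15, 21, 28 → 36.
Combining the parts gives [36, -19, 36].

[36, -19, 36]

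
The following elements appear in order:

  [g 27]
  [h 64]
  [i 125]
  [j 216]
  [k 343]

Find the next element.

Letter goes g, h, i, j, k → l (letters move forward 1 place in the alphabet).
Second value: perfect cubes: 3³, 4³, 5³, …, so 27, 64, 125, 216, 343 → 512.
So the next element is [l 512].

[l 512]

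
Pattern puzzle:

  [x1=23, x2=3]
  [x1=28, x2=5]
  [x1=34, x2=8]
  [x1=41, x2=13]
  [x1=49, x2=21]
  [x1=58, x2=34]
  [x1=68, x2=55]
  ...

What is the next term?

X1 goes 23, 28, 34, 41, 49, 58, 68 → 79 (differences are 5, 6, 7, … (increasing by 1 each time)).
X2: each term is the sum of the two before it, so 3, 5, 8, 13, 21, 34, 55 → 89.
So the next term is [x1=79, x2=89].

[x1=79, x2=89]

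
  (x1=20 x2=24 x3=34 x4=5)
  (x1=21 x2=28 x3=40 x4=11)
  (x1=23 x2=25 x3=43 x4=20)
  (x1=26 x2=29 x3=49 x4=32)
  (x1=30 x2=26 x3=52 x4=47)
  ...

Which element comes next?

(x1=35 x2=30 x3=58 x4=65)

X1: differences are 1, 2, 3, … (increasing by 1 each time), so 20, 21, 23, 26, 30 → 35.
X2: alternating steps +4, −3, +4, −3, …; 24, 28, 25, 29, 26 → 30.
X3: alternating steps +6, +3, +6, +3, …, so 34, 40, 43, 49, 52 → 58.
X4 goes 5, 11, 20, 32, 47 → 65 (differences are 6, 9, 12, … (increasing by 3 each time)).
Combining the parts gives (x1=35 x2=30 x3=58 x4=65).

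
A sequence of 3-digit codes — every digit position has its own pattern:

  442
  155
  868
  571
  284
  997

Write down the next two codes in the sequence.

600 then 313

First digit: 4, 1, 8, 5, 2, 9 → 6 → 3 (−3 each step, mod 10).
Second digit: +1 each step, mod 10; 4, 5, 6, 7, 8, 9 → 0 → 1.
Third digit — +3 each step, mod 10: 2, 5, 8, 1, 4, 7 → 0 → 3.
Putting the parts together: 600 and then 313.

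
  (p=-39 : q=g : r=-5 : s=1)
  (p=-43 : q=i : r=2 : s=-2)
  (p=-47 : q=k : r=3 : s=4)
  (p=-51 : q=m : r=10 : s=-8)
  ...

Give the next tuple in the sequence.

P: −4 each step, so -39, -43, -47, -51 → -55.
Q: letters move forward 2 places in the alphabet, so g, i, k, m → o.
R goes -5, 2, 3, 10 → 11 (alternating steps +7, +1, +7, +1, …).
S: 1, -2, 4, -8 → 16 (×(-2) each step).
Putting it together: (p=-55 : q=o : r=11 : s=16).

(p=-55 : q=o : r=11 : s=16)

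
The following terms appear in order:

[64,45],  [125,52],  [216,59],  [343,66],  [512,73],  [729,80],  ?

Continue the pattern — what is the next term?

[1000,87]

First value: perfect cubes: 4³, 5³, 6³, …; 64, 125, 216, 343, 512, 729 → 1000.
Second value: +7 each step, so 45, 52, 59, 66, 73, 80 → 87.
Putting it together: [1000,87].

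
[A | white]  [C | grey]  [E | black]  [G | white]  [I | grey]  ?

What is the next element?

Letter: letters move forward 2 places in the alphabet; A, C, E, G, I → K.
For the shade, repeats white → grey → black: white, grey, black, white, grey → black.
Combining the parts gives [K | black].

[K | black]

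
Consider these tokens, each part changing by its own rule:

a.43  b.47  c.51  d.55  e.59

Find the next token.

f.63

Letter goes a, b, c, d, e → f (letters move forward 1 place in the alphabet).
Second component: 43, 47, 51, 55, 59 → 63 (+4 each step).
Putting it together: f.63.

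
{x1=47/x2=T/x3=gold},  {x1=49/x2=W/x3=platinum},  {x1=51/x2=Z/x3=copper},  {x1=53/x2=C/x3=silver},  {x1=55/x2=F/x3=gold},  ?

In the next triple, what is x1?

57

X1: 47, 49, 51, 53, 55 → 57 (+2 each step).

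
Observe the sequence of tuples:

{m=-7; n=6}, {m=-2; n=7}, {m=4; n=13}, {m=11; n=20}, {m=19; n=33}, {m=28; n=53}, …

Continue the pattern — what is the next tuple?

M: differences are 5, 6, 7, … (increasing by 1 each time), so -7, -2, 4, 11, 19, 28 → 38.
N: 6, 7, 13, 20, 33, 53 → 86 (each term is the sum of the two before it).
Putting it together: {m=38; n=86}.

{m=38; n=86}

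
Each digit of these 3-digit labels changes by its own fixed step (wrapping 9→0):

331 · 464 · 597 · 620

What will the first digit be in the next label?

7

First digit: +1 each step, mod 10, so 3, 4, 5, 6 → 7.
For the second digit, +3 each step, mod 10: 3, 6, 9, 2 → 5.
Third digit: +3 each step, mod 10, so 1, 4, 7, 0 → 3.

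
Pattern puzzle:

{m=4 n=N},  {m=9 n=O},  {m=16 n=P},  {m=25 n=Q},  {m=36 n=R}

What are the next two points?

M: perfect squares: 2², 3², 4², …, so 4, 9, 16, 25, 36 → 49 → 64.
N goes N, O, P, Q, R → S → T (letters move forward 1 place in the alphabet).
So the next two points are {m=49 n=S} and {m=64 n=T}.

{m=49 n=S}, {m=64 n=T}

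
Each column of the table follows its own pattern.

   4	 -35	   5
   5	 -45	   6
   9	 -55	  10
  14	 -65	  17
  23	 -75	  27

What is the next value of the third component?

40

Third component: differences are 1, 4, 7, … (increasing by 3 each time), so 5, 6, 10, 17, 27 → 40.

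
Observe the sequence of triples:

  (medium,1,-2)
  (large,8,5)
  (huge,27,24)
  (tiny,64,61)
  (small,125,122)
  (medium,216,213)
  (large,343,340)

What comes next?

(huge,512,509)

Size: repeats medium → large → huge → tiny → small, so medium, large, huge, tiny, small, medium, large → huge.
For the second part, perfect cubes: 1³, 2³, 3³, …: 1, 8, 27, 64, 125, 216, 343 → 512.
For the third part, always 3 less than the second part: -2, 5, 24, 61, 122, 213, 340 → 509.
Putting it together: (huge,512,509).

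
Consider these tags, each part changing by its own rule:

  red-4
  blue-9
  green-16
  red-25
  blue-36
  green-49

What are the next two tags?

Colour goes red, blue, green, red, blue, green → red → blue (repeats red → blue → green).
Second component: perfect squares: 2², 3², 4², …, so 4, 9, 16, 25, 36, 49 → 64 → 81.
Putting the parts together: red-64 and then blue-81.

red-64, blue-81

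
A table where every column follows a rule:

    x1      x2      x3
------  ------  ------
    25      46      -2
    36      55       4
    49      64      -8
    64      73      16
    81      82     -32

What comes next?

100  91  64

Column x1 — perfect squares: 5², 6², 7², …: 25, 36, 49, 64, 81 → 100.
Column x2: +9 each step; 46, 55, 64, 73, 82 → 91.
Column x3: ×(-2) each step; -2, 4, -8, 16, -32 → 64.
Combining the parts gives 100  91  64.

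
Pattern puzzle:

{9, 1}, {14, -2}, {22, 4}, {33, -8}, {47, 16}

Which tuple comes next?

For the first coordinate, differences are 5, 8, 11, … (increasing by 3 each time): 9, 14, 22, 33, 47 → 64.
For the second coordinate, ×(-2) each step: 1, -2, 4, -8, 16 → -32.
So the next tuple is {64, -32}.

{64, -32}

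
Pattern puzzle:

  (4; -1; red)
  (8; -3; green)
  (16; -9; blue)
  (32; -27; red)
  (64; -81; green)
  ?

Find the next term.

(128; -243; blue)

First slot: 4, 8, 16, 32, 64 → 128 (×2 each step).
Second slot: ×3 each step; -1, -3, -9, -27, -81 → -243.
Colour: red, green, blue, red, green → blue (repeats red → green → blue).
So the next term is (128; -243; blue).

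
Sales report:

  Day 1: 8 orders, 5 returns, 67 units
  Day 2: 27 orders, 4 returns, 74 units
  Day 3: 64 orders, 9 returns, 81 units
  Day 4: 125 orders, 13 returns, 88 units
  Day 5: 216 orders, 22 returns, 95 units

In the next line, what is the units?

102

Orders: 8, 27, 64, 125, 216 → 343 (perfect cubes: 2³, 3³, 4³, …).
Returns: each term is the sum of the two before it, so 5, 4, 9, 13, 22 → 35.
For the units, +7 each step: 67, 74, 81, 88, 95 → 102.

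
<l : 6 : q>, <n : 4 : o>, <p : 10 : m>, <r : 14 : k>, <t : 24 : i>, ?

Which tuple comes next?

First letter — letters move forward 2 places in the alphabet: l, n, p, r, t → v.
Second part: each term is the sum of the two before it; 6, 4, 10, 14, 24 → 38.
Second letter: letters move back 2 places in the alphabet, so q, o, m, k, i → g.
Combining the parts gives <v : 38 : g>.

<v : 38 : g>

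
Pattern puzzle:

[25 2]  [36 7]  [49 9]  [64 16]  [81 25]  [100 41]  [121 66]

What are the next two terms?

[144 107], [169 173]

For the first slot, perfect squares: 5², 6², 7², …: 25, 36, 49, 64, 81, 100, 121 → 144 → 169.
Second slot: 2, 7, 9, 16, 25, 41, 66 → 107 → 173 (each term is the sum of the two before it).
Putting the parts together: [144 107] and then [169 173].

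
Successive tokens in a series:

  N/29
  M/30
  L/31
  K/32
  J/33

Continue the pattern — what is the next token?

I/34

Letter: letters move back 1 place in the alphabet, so N, M, L, K, J → I.
Second component: +1 each step, so 29, 30, 31, 32, 33 → 34.
Combining the parts gives I/34.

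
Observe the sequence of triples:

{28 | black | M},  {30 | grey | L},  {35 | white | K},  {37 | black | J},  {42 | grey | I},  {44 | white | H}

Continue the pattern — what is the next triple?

{49 | black | G}

First component — alternating steps +2, +5, +2, +5, …: 28, 30, 35, 37, 42, 44 → 49.
Shade: repeats black → grey → white; black, grey, white, black, grey, white → black.
Letter: letters move back 1 place in the alphabet, so M, L, K, J, I, H → G.
So the next triple is {49 | black | G}.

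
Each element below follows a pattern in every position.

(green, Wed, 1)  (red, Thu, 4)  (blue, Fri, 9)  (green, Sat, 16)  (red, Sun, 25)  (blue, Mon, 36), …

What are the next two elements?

Colour: green, red, blue, green, red, blue → green → red (repeats green → red → blue).
Day goes Wed, Thu, Fri, Sat, Sun, Mon → Tue → Wed (runs through the weekdays Mon→Sun).
Third part goes 1, 4, 9, 16, 25, 36 → 49 → 64 (perfect squares: 1², 2², 3², …).
Putting the parts together: (green, Tue, 49) and then (red, Wed, 64).

(green, Tue, 49), (red, Wed, 64)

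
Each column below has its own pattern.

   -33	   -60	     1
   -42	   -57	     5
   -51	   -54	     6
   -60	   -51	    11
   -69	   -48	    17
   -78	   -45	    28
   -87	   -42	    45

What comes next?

-96  -39  73

First component: −9 each step, so -33, -42, -51, -60, -69, -78, -87 → -96.
For the second component, +3 each step: -60, -57, -54, -51, -48, -45, -42 → -39.
Third component: 1, 5, 6, 11, 17, 28, 45 → 73 (each term is the sum of the two before it).
So the next row is -96  -39  73.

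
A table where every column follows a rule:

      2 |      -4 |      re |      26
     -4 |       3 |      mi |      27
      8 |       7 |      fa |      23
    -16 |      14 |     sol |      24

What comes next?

32  18  la  20

First component: 2, -4, 8, -16 → 32 (×(-2) each step).
Second component — alternating steps +7, +4, +7, +4, …: -4, 3, 7, 14 → 18.
Note — runs through the solfège scale do→ti: re, mi, fa, sol → la.
Fourth component: alternating steps +1, −4, +1, −4, …; 26, 27, 23, 24 → 20.
Combining the parts gives 32  18  la  20.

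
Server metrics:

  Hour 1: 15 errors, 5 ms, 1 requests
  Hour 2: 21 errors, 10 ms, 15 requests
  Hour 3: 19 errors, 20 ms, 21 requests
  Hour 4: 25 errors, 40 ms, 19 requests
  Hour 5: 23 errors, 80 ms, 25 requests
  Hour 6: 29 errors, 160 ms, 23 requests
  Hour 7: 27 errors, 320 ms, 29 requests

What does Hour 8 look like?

33 errors, 640 ms, 27 requests

Errors — alternating steps +6, −2, +6, −2, …: 15, 21, 19, 25, 23, 29, 27 → 33.
Ms goes 5, 10, 20, 40, 80, 160, 320 → 640 (×2 each step).
For the requests, always the previous value of the errors: 1, 15, 21, 19, 25, 23, 29 → 27.
Putting it together: 33 errors, 640 ms, 27 requests.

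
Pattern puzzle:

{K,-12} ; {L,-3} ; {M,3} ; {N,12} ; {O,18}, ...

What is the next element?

{P,27}

For the letter, letters move forward 1 place in the alphabet: K, L, M, N, O → P.
Second component goes -12, -3, 3, 12, 18 → 27 (alternating steps +9, +6, +9, +6, …).
So the next element is {P,27}.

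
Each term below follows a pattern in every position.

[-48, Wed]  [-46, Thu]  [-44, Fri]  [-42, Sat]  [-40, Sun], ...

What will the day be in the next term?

Mon

Day goes Wed, Thu, Fri, Sat, Sun → Mon (runs through the weekdays Mon→Sun).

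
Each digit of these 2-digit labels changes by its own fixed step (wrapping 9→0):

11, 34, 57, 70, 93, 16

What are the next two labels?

39, 52

First digit — +2 each step, mod 10: 1, 3, 5, 7, 9, 1 → 3 → 5.
Second digit: 1, 4, 7, 0, 3, 6 → 9 → 2 (+3 each step, mod 10).
Putting the parts together: 39 and then 52.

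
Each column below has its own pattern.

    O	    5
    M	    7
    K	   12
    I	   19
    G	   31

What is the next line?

Letter goes O, M, K, I, G → E (letters move back 2 places in the alphabet).
Second component: 5, 7, 12, 19, 31 → 50 (each term is the sum of the two before it).
Combining the parts gives E  50.

E  50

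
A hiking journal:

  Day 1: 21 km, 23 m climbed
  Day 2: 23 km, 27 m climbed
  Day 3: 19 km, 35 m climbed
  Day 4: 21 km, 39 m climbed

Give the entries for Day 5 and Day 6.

17 km, 47 m climbed; 19 km, 51 m climbed

Km goes 21, 23, 19, 21 → 17 → 19 (alternating steps +2, −4, +2, −4, …).
M climbed goes 23, 27, 35, 39 → 47 → 51 (alternating steps +4, +8, +4, +8, …).
Putting the parts together: 17 km, 47 m climbed and then 19 km, 51 m climbed.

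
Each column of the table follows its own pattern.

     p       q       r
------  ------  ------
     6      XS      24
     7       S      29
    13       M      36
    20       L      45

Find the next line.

33  XL  56

Column p goes 6, 7, 13, 20 → 33 (each term is the sum of the two before it).
Column q: runs through clothing sizes XS→XL, so XS, S, M, L → XL.
Column r: differences are 5, 7, 9, … (increasing by 2 each time); 24, 29, 36, 45 → 56.
Combining the parts gives 33  XL  56.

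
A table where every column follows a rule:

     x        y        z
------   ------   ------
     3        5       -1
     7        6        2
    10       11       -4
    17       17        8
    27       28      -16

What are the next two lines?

44  45  32; 71  73  -64

Column x — each term is the sum of the two before it: 3, 7, 10, 17, 27 → 44 → 71.
Column y: each term is the sum of the two before it, so 5, 6, 11, 17, 28 → 45 → 73.
Column z: ×(-2) each step, so -1, 2, -4, 8, -16 → 32 → -64.
Putting the parts together: 44  45  32 and then 71  73  -64.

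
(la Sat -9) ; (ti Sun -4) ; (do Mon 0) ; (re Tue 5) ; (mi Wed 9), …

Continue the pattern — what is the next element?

Note — runs through the solfège scale do→ti: la, ti, do, re, mi → fa.
Day: runs through the weekdays Mon→Sun, so Sat, Sun, Mon, Tue, Wed → Thu.
Third part: alternating steps +5, +4, +5, +4, …; -9, -4, 0, 5, 9 → 14.
Putting it together: (fa Thu 14).

(fa Thu 14)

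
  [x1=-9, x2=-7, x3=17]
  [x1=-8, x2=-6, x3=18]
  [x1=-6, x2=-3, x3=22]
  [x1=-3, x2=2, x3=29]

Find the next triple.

X1: differences are 1, 2, 3, … (increasing by 1 each time); -9, -8, -6, -3 → 1.
X2: differences are 1, 3, 5, … (increasing by 2 each time); -7, -6, -3, 2 → 9.
X3: differences are 1, 4, 7, … (increasing by 3 each time), so 17, 18, 22, 29 → 39.
So the next triple is [x1=1, x2=9, x3=39].

[x1=1, x2=9, x3=39]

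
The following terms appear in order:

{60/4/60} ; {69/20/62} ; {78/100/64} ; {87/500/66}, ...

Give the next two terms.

{96/2500/68}, {105/12500/70}

For the first entry, +9 each step: 60, 69, 78, 87 → 96 → 105.
Second entry: ×5 each step; 4, 20, 100, 500 → 2500 → 12500.
Third entry: +2 each step; 60, 62, 64, 66 → 68 → 70.
Putting the parts together: {96/2500/68} and then {105/12500/70}.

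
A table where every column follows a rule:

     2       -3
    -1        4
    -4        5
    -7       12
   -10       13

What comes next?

-13  20

First component: −3 each step; 2, -1, -4, -7, -10 → -13.
Second component — alternating steps +7, +1, +7, +1, …: -3, 4, 5, 12, 13 → 20.
Putting it together: -13  20.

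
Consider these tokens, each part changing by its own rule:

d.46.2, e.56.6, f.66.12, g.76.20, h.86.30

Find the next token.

i.96.42

Letter — letters move forward 1 place in the alphabet: d, e, f, g, h → i.
Second component: +10 each step, so 46, 56, 66, 76, 86 → 96.
Third component — differences are 4, 6, 8, … (increasing by 2 each time): 2, 6, 12, 20, 30 → 42.
Putting it together: i.96.42.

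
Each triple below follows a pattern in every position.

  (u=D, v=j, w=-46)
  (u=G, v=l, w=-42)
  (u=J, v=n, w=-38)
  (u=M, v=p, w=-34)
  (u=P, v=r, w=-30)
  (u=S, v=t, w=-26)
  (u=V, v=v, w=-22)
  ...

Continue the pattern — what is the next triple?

(u=Y, v=x, w=-18)

U: D, G, J, M, P, S, V → Y (letters move forward 3 places in the alphabet).
For the v, letters move forward 2 places in the alphabet: j, l, n, p, r, t, v → x.
W — +4 each step: -46, -42, -38, -34, -30, -26, -22 → -18.
Putting it together: (u=Y, v=x, w=-18).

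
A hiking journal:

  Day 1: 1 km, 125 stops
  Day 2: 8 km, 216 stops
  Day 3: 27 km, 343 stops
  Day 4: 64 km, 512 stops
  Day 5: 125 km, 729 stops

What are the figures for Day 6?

216 km, 1000 stops

Km: perfect cubes: 1³, 2³, 3³, …, so 1, 8, 27, 64, 125 → 216.
Stops: perfect cubes: 5³, 6³, 7³, …, so 125, 216, 343, 512, 729 → 1000.
So the next line is 216 km, 1000 stops.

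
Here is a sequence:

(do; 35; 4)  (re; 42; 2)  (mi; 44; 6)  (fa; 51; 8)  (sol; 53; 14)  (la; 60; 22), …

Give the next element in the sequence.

Note: do, re, mi, fa, sol, la → ti (runs through the solfège scale do→ti).
For the second part, alternating steps +7, +2, +7, +2, …: 35, 42, 44, 51, 53, 60 → 62.
Third part: 4, 2, 6, 8, 14, 22 → 36 (each term is the sum of the two before it).
Combining the parts gives (ti; 62; 36).

(ti; 62; 36)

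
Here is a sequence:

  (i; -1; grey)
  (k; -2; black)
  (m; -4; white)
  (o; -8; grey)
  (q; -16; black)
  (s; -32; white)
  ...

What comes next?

For the letter, letters move forward 2 places in the alphabet: i, k, m, o, q, s → u.
Second part — ×2 each step: -1, -2, -4, -8, -16, -32 → -64.
For the shade, repeats grey → black → white: grey, black, white, grey, black, white → grey.
So the next tuple is (u; -64; grey).

(u; -64; grey)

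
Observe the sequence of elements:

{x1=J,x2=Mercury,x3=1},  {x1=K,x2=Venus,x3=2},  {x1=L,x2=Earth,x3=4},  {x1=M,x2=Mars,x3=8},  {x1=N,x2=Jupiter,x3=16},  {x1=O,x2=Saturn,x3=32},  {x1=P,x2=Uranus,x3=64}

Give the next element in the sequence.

{x1=Q,x2=Neptune,x3=128}

X1 — letters move forward 1 place in the alphabet: J, K, L, M, N, O, P → Q.
X2: runs through the planets Mercury→Neptune; Mercury, Venus, Earth, Mars, Jupiter, Saturn, Uranus → Neptune.
X3: ×2 each step, so 1, 2, 4, 8, 16, 32, 64 → 128.
So the next element is {x1=Q,x2=Neptune,x3=128}.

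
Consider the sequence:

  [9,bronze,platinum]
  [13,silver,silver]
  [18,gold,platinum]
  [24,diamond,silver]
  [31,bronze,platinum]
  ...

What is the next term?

First value goes 9, 13, 18, 24, 31 → 39 (differences are 4, 5, 6, … (increasing by 1 each time)).
Rank — repeats bronze → silver → gold → diamond: bronze, silver, gold, diamond, bronze → silver.
Metal — alternates platinum ↔ silver: platinum, silver, platinum, silver, platinum → silver.
So the next term is [39,silver,silver].

[39,silver,silver]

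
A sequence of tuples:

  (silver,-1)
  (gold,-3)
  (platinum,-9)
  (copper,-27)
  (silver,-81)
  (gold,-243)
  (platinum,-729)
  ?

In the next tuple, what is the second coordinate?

Metal: repeats silver → gold → platinum → copper; silver, gold, platinum, copper, silver, gold, platinum → copper.
Second coordinate: -1, -3, -9, -27, -81, -243, -729 → -2187 (×3 each step).

-2187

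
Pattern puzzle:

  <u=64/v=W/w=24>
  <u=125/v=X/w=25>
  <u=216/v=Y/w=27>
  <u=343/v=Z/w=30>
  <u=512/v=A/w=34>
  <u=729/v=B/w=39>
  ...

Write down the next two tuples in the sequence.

<u=1000/v=C/w=45>, <u=1331/v=D/w=52>

U — perfect cubes: 4³, 5³, 6³, …: 64, 125, 216, 343, 512, 729 → 1000 → 1331.
V goes W, X, Y, Z, A, B → C → D (letters move forward 1 place in the alphabet, wrapping Z→A).
W: differences are 1, 2, 3, … (increasing by 1 each time), so 24, 25, 27, 30, 34, 39 → 45 → 52.
Putting the parts together: <u=1000/v=C/w=45> and then <u=1331/v=D/w=52>.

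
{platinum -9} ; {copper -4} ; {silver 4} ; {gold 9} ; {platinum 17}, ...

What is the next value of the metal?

copper

Metal — repeats platinum → copper → silver → gold: platinum, copper, silver, gold, platinum → copper.
Second slot: alternating steps +5, +8, +5, +8, …, so -9, -4, 4, 9, 17 → 22.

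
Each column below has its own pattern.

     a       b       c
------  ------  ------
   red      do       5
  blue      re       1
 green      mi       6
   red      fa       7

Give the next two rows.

Column a: repeats red → blue → green; red, blue, green, red → blue → green.
Column b — runs through the solfège scale do→ti: do, re, mi, fa → sol → la.
For the column c, each term is the sum of the two before it: 5, 1, 6, 7 → 13 → 20.
So the next two rows are blue  sol  13 and green  la  20.

blue  sol  13; green  la  20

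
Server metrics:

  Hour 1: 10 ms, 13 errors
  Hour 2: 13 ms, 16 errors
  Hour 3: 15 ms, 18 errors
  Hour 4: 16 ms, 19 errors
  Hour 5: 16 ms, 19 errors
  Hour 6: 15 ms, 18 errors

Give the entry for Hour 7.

13 ms, 16 errors

Ms: differences are 3, 2, 1, … (decreasing by 1 each time), so 10, 13, 15, 16, 16, 15 → 13.
Errors: always 3 more than the ms; 13, 16, 18, 19, 19, 18 → 16.
So the next line is 13 ms, 16 errors.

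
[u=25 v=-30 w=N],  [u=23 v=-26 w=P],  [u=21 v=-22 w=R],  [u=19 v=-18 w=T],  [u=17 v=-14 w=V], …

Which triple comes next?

[u=15 v=-10 w=X]

U goes 25, 23, 21, 19, 17 → 15 (−2 each step).
V — +4 each step: -30, -26, -22, -18, -14 → -10.
For the w, letters move forward 2 places in the alphabet: N, P, R, T, V → X.
So the next triple is [u=15 v=-10 w=X].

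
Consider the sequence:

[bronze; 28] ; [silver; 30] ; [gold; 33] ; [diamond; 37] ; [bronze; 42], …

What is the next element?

[silver; 48]

Rank: repeats bronze → silver → gold → diamond, so bronze, silver, gold, diamond, bronze → silver.
Second slot — differences are 2, 3, 4, … (increasing by 1 each time): 28, 30, 33, 37, 42 → 48.
So the next element is [silver; 48].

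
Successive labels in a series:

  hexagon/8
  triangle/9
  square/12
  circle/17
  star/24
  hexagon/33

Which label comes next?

For the shape, repeats hexagon → triangle → square → circle → star: hexagon, triangle, square, circle, star, hexagon → triangle.
Second component: differences are 1, 3, 5, … (increasing by 2 each time); 8, 9, 12, 17, 24, 33 → 44.
Combining the parts gives triangle/44.

triangle/44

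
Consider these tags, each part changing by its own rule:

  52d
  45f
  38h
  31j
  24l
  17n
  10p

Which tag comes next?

For the first component, −7 each step: 52, 45, 38, 31, 24, 17, 10 → 3.
Letter — letters move forward 2 places in the alphabet: d, f, h, j, l, n, p → r.
Combining the parts gives 3r.

3r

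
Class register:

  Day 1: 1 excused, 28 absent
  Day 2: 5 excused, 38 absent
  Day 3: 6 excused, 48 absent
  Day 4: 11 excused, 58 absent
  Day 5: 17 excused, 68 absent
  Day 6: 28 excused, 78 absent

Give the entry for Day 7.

For the excused, each term is the sum of the two before it: 1, 5, 6, 11, 17, 28 → 45.
Absent goes 28, 38, 48, 58, 68, 78 → 88 (+10 each step).
Putting it together: 45 excused, 88 absent.

45 excused, 88 absent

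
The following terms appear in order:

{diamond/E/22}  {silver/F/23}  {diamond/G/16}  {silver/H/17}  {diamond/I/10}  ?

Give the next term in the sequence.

{silver/J/11}

Rank: alternates diamond ↔ silver; diamond, silver, diamond, silver, diamond → silver.
For the letter, letters move forward 1 place in the alphabet: E, F, G, H, I → J.
Third part: alternating steps +1, −7, +1, −7, …, so 22, 23, 16, 17, 10 → 11.
So the next term is {silver/J/11}.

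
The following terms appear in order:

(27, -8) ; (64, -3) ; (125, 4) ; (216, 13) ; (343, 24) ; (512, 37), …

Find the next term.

(729, 52)

For the first component, perfect cubes: 3³, 4³, 5³, …: 27, 64, 125, 216, 343, 512 → 729.
Second component goes -8, -3, 4, 13, 24, 37 → 52 (differences are 5, 7, 9, … (increasing by 2 each time)).
Putting it together: (729, 52).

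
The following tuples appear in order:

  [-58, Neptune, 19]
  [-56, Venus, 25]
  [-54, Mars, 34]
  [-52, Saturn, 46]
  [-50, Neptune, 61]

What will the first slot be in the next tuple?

First slot: +2 each step; -58, -56, -54, -52, -50 → -48.
Planet goes Neptune, Venus, Mars, Saturn, Neptune → Venus (repeats Neptune → Venus → Mars → Saturn).
Third slot: differences are 6, 9, 12, … (increasing by 3 each time); 19, 25, 34, 46, 61 → 79.

-48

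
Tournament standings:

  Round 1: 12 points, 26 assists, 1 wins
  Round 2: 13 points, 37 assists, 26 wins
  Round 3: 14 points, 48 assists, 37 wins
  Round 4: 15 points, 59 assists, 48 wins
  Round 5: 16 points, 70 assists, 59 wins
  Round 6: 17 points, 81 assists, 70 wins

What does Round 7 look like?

For the points, +1 each step: 12, 13, 14, 15, 16, 17 → 18.
Assists goes 26, 37, 48, 59, 70, 81 → 92 (+11 each step).
Wins: always the previous value of the assists; 1, 26, 37, 48, 59, 70 → 81.
So the next row is 18 points, 92 assists, 81 wins.

18 points, 92 assists, 81 wins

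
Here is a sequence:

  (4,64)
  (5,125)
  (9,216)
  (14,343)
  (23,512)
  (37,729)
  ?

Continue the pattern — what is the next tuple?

First coordinate: 4, 5, 9, 14, 23, 37 → 60 (each term is the sum of the two before it).
Second coordinate: 64, 125, 216, 343, 512, 729 → 1000 (perfect cubes: 4³, 5³, 6³, …).
Combining the parts gives (60,1000).

(60,1000)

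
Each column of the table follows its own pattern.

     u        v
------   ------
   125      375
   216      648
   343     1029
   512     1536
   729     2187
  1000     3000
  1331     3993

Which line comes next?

Column u: perfect cubes: 5³, 6³, 7³, …; 125, 216, 343, 512, 729, 1000, 1331 → 1728.
Column v: always 3 × the column u; 375, 648, 1029, 1536, 2187, 3000, 3993 → 5184.
Putting it together: 1728  5184.

1728  5184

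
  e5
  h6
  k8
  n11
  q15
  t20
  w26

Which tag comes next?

Letter goes e, h, k, n, q, t, w → z (letters move forward 3 places in the alphabet).
Second component — differences are 1, 2, 3, … (increasing by 1 each time): 5, 6, 8, 11, 15, 20, 26 → 33.
Combining the parts gives z33.

z33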